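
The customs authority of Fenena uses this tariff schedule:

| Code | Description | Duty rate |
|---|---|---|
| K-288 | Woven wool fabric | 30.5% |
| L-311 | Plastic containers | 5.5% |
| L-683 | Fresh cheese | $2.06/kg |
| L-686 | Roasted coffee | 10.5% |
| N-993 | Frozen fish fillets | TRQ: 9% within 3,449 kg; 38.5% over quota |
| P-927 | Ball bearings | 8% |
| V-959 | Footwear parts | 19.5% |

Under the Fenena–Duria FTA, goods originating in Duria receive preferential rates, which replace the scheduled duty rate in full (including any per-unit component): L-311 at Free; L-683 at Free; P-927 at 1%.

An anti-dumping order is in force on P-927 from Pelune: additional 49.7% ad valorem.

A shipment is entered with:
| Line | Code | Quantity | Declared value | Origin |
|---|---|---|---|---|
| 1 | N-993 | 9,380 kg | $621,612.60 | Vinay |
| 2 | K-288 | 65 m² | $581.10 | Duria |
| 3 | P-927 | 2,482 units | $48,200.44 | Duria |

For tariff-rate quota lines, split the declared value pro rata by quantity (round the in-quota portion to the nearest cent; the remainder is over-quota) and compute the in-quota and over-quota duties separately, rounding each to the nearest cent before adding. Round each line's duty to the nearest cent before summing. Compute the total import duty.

$172,553.35

Line 1 (N-993, Vinay, 9,380 kg, $621,612.60):
Code N-993 is under a tariff-rate quota (threshold 3,449 kg). In-quota: 3,449 kg at 9%; over-quota: 5,931 kg at 38.5%.
Pro-rata value split: in-quota = $621,612.60 × 3,449/9,380 = $228,565.23; over-quota = $621,612.60 − $228,565.23 = $393,047.37.
In-quota duty = $228,565.23 × 9% = $20,570.87. Over-quota duty = $393,047.37 × 38.5% = $151,323.24.
Line duty = $20,570.87 + $151,323.24 = $171,894.11.
Line 2 (K-288, Duria, 65 m², $581.10):
Base rate for K-288 is 30.5%.
Origin Duria is the FTA partner but K-288 is not on the preference list; base rate stands.
Duty = $581.10 × 30.5% = $177.24.
Line 3 (P-927, Duria, 2,482 units, $48,200.44):
Base rate for P-927 is 8%.
Origin Duria qualifies under the Fenena–Duria agreement and P-927 is covered: preferential rate 1% applies instead.
The additional-duty order on P-927 targets Pelune, not Duria; it does not apply.
Duty = $48,200.44 × 1% = $482.00.
Total = $171,894.11 + $177.24 + $482.00 = $172,553.35.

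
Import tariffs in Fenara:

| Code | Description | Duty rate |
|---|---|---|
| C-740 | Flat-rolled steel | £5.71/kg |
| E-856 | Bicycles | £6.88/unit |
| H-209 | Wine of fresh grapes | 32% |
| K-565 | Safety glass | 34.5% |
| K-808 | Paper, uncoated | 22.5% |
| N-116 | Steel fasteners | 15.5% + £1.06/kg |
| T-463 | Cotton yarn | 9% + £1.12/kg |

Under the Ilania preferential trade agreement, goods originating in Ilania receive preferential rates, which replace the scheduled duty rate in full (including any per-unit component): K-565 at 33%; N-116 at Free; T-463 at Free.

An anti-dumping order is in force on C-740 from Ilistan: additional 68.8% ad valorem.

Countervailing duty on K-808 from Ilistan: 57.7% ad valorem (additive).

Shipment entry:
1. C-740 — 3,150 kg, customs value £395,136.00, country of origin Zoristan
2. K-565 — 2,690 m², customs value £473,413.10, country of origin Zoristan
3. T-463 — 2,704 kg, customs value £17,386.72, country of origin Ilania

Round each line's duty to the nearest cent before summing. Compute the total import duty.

Line 1 (C-740, Zoristan, 3,150 kg, £395,136.00):
Base rate for C-740 is £5.71/kg.
The additional-duty order on C-740 targets Ilistan, not Zoristan; it does not apply.
Duty = 3,150 × £5.71 = £17,986.50.
Line 2 (K-565, Zoristan, 2,690 m², £473,413.10):
Base rate for K-565 is 34.5%.
K-565 has an FTA preferential rate, but origin Zoristan is not Ilania; base rate stands.
Duty = £473,413.10 × 34.5% = £163,327.52.
Line 3 (T-463, Ilania, 2,704 kg, £17,386.72):
Base rate for T-463 is 9% + £1.12/kg.
Origin Ilania qualifies under the Fenara–Ilania agreement and T-463 is covered: preferential rate Free applies instead.
Duty = £17,386.72 × 0% = £0.00.
Total = £17,986.50 + £163,327.52 + £0.00 = £181,314.02.

£181,314.02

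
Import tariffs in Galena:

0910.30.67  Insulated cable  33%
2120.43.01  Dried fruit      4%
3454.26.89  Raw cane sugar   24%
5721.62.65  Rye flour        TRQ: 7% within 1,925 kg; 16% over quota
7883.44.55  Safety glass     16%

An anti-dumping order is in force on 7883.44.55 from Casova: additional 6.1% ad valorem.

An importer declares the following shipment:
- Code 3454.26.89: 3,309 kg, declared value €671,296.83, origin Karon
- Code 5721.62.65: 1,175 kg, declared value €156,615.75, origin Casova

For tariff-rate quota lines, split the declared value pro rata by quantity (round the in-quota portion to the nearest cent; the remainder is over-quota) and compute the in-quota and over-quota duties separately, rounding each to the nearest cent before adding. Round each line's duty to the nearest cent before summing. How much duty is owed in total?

€172,074.34

Line 1 (3454.26.89, Karon, 3,309 kg, €671,296.83):
Base rate for 3454.26.89 is 24%.
Duty = €671,296.83 × 24% = €161,111.24.
Line 2 (5721.62.65, Casova, 1,175 kg, €156,615.75):
Code 5721.62.65 is under a tariff-rate quota (threshold 1,925 kg). Quantity 1,175 kg is within the quota, so the in-quota rate 7% applies to the full value.
Duty = €156,615.75 × 7% = €10,963.10.
Total = €161,111.24 + €10,963.10 = €172,074.34.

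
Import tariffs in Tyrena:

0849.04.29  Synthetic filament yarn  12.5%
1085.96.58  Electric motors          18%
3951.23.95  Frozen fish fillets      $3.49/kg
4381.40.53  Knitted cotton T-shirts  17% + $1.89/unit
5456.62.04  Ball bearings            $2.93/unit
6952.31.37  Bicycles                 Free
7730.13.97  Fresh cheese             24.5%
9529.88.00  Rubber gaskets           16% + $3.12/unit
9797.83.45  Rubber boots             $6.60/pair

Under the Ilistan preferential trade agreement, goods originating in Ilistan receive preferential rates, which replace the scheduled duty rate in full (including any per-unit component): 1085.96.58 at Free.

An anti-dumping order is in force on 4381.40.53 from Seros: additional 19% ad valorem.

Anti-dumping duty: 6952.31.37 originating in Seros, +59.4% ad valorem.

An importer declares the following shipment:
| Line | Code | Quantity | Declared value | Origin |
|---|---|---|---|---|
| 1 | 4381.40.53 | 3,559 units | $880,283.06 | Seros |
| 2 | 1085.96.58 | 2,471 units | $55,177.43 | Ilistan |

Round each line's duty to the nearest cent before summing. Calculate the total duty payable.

$323,628.41

Line 1 (4381.40.53, Seros, 3,559 units, $880,283.06):
Base rate for 4381.40.53 is 17% + $1.89/unit.
Additional duty on 4381.40.53 from Seros: +19%. Applied ad valorem rate: 17% + 19% = 36%.
Duty = $880,283.06 × 36% + 3,559 × $1.89 = $323,628.41.
Line 2 (1085.96.58, Ilistan, 2,471 units, $55,177.43):
Base rate for 1085.96.58 is 18%.
Origin Ilistan qualifies under the Tyrena–Ilistan agreement and 1085.96.58 is covered: preferential rate Free applies instead.
Duty = $55,177.43 × 0% = $0.00.
Total = $323,628.41 + $0.00 = $323,628.41.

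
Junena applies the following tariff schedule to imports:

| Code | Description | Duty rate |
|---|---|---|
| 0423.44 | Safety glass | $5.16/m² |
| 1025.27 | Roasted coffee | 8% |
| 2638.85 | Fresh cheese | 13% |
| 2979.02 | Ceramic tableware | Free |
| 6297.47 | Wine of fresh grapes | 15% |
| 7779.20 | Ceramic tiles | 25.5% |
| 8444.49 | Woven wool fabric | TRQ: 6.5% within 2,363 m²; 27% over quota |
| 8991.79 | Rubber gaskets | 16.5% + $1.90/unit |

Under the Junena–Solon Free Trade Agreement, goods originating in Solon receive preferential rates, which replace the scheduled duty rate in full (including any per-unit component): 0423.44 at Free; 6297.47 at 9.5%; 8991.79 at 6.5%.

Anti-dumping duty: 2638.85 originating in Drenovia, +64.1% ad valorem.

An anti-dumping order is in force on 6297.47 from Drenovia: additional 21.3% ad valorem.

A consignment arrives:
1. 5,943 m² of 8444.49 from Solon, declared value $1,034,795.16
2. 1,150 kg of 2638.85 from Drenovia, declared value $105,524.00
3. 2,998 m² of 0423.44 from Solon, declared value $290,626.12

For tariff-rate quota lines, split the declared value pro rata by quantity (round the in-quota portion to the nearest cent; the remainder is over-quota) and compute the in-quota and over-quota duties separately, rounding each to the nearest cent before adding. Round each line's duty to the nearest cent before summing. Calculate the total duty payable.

Line 1 (8444.49, Solon, 5,943 m², $1,034,795.16):
Code 8444.49 is under a tariff-rate quota (threshold 2,363 m²). In-quota: 2,363 m² at 6.5%; over-quota: 3,580 m² at 27%.
Pro-rata value split: in-quota = $1,034,795.16 × 2,363/5,943 = $411,445.56; over-quota = $1,034,795.16 − $411,445.56 = $623,349.60.
In-quota duty = $411,445.56 × 6.5% = $26,743.96. Over-quota duty = $623,349.60 × 27% = $168,304.39.
Line duty = $26,743.96 + $168,304.39 = $195,048.35.
Line 2 (2638.85, Drenovia, 1,150 kg, $105,524.00):
Base rate for 2638.85 is 13%.
Additional duty on 2638.85 from Drenovia: +64.1%. Applied ad valorem rate: 13% + 64.1% = 77.1%.
Duty = $105,524.00 × 77.1% = $81,359.00.
Line 3 (0423.44, Solon, 2,998 m², $290,626.12):
Base rate for 0423.44 is $5.16/m².
Origin Solon qualifies under the Junena–Solon agreement and 0423.44 is covered: preferential rate Free applies instead.
Duty = $290,626.12 × 0% = $0.00.
Total = $195,048.35 + $81,359.00 + $0.00 = $276,407.35.

$276,407.35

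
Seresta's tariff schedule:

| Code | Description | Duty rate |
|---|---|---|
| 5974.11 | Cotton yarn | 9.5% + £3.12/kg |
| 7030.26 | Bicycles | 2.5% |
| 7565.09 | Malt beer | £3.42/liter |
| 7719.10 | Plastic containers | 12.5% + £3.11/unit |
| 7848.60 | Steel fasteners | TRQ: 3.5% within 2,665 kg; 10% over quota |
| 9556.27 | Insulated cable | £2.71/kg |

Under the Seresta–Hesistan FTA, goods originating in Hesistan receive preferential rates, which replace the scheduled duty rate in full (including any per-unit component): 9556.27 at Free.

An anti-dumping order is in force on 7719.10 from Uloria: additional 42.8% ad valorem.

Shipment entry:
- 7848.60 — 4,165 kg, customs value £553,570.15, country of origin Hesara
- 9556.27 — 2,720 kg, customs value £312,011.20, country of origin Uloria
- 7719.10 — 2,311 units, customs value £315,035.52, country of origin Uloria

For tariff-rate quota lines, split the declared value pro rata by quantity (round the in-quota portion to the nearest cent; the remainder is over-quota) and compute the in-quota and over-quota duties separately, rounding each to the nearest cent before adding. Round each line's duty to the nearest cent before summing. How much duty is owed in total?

Line 1 (7848.60, Hesara, 4,165 kg, £553,570.15):
Code 7848.60 is under a tariff-rate quota (threshold 2,665 kg). In-quota: 2,665 kg at 3.5%; over-quota: 1,500 kg at 10%.
Pro-rata value split: in-quota = £553,570.15 × 2,665/4,165 = £354,205.15; over-quota = £553,570.15 − £354,205.15 = £199,365.00.
In-quota duty = £354,205.15 × 3.5% = £12,397.18. Over-quota duty = £199,365.00 × 10% = £19,936.50.
Line duty = £12,397.18 + £19,936.50 = £32,333.68.
Line 2 (9556.27, Uloria, 2,720 kg, £312,011.20):
Base rate for 9556.27 is £2.71/kg.
9556.27 has an FTA preferential rate, but origin Uloria is not Hesistan; base rate stands.
Duty = 2,720 × £2.71 = £7,371.20.
Line 3 (7719.10, Uloria, 2,311 units, £315,035.52):
Base rate for 7719.10 is 12.5% + £3.11/unit.
Additional duty on 7719.10 from Uloria: +42.8%. Applied ad valorem rate: 12.5% + 42.8% = 55.3%.
Duty = £315,035.52 × 55.3% + 2,311 × £3.11 = £181,401.85.
Total = £32,333.68 + £7,371.20 + £181,401.85 = £221,106.73.

£221,106.73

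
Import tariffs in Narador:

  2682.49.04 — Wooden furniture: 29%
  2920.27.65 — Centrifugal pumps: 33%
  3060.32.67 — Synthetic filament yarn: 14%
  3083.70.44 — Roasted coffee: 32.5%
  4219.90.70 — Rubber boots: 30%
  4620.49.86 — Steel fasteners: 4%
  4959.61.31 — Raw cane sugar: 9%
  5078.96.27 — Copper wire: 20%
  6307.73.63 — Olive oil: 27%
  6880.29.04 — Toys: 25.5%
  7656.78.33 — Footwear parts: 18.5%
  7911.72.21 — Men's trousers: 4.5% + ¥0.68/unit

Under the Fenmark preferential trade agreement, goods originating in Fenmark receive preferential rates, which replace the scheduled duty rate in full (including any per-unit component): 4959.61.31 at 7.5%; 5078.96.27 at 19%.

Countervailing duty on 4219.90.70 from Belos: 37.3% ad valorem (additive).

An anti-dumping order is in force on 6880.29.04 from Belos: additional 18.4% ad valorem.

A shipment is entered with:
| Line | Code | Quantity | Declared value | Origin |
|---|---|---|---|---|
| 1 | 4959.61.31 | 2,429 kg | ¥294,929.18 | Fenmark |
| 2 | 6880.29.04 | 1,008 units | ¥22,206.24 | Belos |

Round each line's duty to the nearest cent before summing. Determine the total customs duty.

¥31,868.23

Line 1 (4959.61.31, Fenmark, 2,429 kg, ¥294,929.18):
Base rate for 4959.61.31 is 9%.
Origin Fenmark qualifies under the Narador–Fenmark agreement and 4959.61.31 is covered: preferential rate 7.5% applies instead.
Duty = ¥294,929.18 × 7.5% = ¥22,119.69.
Line 2 (6880.29.04, Belos, 1,008 units, ¥22,206.24):
Base rate for 6880.29.04 is 25.5%.
Additional duty on 6880.29.04 from Belos: +18.4%. Applied ad valorem rate: 25.5% + 18.4% = 43.9%.
Duty = ¥22,206.24 × 43.9% = ¥9,748.54.
Total = ¥22,119.69 + ¥9,748.54 = ¥31,868.23.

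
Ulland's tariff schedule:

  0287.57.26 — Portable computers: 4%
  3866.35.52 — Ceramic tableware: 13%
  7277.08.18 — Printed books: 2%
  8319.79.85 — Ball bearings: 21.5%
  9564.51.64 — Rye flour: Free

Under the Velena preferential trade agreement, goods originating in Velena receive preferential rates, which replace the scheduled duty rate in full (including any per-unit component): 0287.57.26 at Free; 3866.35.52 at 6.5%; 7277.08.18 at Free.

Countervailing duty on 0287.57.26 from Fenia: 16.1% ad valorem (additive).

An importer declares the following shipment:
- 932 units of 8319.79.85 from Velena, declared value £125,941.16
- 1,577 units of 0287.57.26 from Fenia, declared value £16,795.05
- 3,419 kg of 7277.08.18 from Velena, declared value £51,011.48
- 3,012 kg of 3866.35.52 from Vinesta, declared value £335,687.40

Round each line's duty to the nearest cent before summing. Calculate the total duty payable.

£74,092.52

Line 1 (8319.79.85, Velena, 932 units, £125,941.16):
Base rate for 8319.79.85 is 21.5%.
Origin Velena is the FTA partner but 8319.79.85 is not on the preference list; base rate stands.
Duty = £125,941.16 × 21.5% = £27,077.35.
Line 2 (0287.57.26, Fenia, 1,577 units, £16,795.05):
Base rate for 0287.57.26 is 4%.
0287.57.26 has an FTA preferential rate, but origin Fenia is not Velena; base rate stands.
Additional duty on 0287.57.26 from Fenia: +16.1%. Applied ad valorem rate: 4% + 16.1% = 20.1%.
Duty = £16,795.05 × 20.1% = £3,375.81.
Line 3 (7277.08.18, Velena, 3,419 kg, £51,011.48):
Base rate for 7277.08.18 is 2%.
Origin Velena qualifies under the Ulland–Velena agreement and 7277.08.18 is covered: preferential rate Free applies instead.
Duty = £51,011.48 × 0% = £0.00.
Line 4 (3866.35.52, Vinesta, 3,012 kg, £335,687.40):
Base rate for 3866.35.52 is 13%.
3866.35.52 has an FTA preferential rate, but origin Vinesta is not Velena; base rate stands.
Duty = £335,687.40 × 13% = £43,639.36.
Total = £27,077.35 + £3,375.81 + £0.00 + £43,639.36 = £74,092.52.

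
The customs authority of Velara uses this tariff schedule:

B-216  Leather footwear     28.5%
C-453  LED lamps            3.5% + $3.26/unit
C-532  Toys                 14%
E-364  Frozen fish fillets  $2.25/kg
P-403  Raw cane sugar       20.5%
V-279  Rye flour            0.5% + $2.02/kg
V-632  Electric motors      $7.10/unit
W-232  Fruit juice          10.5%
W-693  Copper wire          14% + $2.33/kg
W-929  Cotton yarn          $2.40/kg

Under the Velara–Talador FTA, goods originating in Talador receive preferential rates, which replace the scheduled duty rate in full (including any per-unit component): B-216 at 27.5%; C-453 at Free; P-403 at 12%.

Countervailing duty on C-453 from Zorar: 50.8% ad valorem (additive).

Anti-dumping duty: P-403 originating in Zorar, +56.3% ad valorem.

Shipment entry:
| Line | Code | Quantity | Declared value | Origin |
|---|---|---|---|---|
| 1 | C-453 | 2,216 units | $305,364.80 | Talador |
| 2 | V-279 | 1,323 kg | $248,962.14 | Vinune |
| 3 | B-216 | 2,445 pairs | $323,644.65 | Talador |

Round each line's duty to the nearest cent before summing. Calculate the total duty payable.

Line 1 (C-453, Talador, 2,216 units, $305,364.80):
Base rate for C-453 is 3.5% + $3.26/unit.
Origin Talador qualifies under the Velara–Talador agreement and C-453 is covered: preferential rate Free applies instead.
The additional-duty order on C-453 targets Zorar, not Talador; it does not apply.
Duty = $305,364.80 × 0% = $0.00.
Line 2 (V-279, Vinune, 1,323 kg, $248,962.14):
Base rate for V-279 is 0.5% + $2.02/kg.
Duty = $248,962.14 × 0.5% + 1,323 × $2.02 = $3,917.27.
Line 3 (B-216, Talador, 2,445 pairs, $323,644.65):
Base rate for B-216 is 28.5%.
Origin Talador qualifies under the Velara–Talador agreement and B-216 is covered: preferential rate 27.5% applies instead.
Duty = $323,644.65 × 27.5% = $89,002.28.
Total = $0.00 + $3,917.27 + $89,002.28 = $92,919.55.

$92,919.55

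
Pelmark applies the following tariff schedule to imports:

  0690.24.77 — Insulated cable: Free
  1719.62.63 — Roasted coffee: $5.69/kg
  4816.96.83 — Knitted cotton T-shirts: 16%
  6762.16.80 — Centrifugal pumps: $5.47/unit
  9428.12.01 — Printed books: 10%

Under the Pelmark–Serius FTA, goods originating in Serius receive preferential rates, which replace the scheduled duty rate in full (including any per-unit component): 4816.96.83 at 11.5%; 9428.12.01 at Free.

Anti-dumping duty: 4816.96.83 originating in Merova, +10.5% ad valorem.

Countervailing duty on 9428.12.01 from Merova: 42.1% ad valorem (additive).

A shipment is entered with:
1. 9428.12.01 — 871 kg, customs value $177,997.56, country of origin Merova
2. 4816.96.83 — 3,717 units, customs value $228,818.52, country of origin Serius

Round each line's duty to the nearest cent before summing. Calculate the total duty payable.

$119,050.86

Line 1 (9428.12.01, Merova, 871 kg, $177,997.56):
Base rate for 9428.12.01 is 10%.
9428.12.01 has an FTA preferential rate, but origin Merova is not Serius; base rate stands.
Additional duty on 9428.12.01 from Merova: +42.1%. Applied ad valorem rate: 10% + 42.1% = 52.1%.
Duty = $177,997.56 × 52.1% = $92,736.73.
Line 2 (4816.96.83, Serius, 3,717 units, $228,818.52):
Base rate for 4816.96.83 is 16%.
Origin Serius qualifies under the Pelmark–Serius agreement and 4816.96.83 is covered: preferential rate 11.5% applies instead.
The additional-duty order on 4816.96.83 targets Merova, not Serius; it does not apply.
Duty = $228,818.52 × 11.5% = $26,314.13.
Total = $92,736.73 + $26,314.13 = $119,050.86.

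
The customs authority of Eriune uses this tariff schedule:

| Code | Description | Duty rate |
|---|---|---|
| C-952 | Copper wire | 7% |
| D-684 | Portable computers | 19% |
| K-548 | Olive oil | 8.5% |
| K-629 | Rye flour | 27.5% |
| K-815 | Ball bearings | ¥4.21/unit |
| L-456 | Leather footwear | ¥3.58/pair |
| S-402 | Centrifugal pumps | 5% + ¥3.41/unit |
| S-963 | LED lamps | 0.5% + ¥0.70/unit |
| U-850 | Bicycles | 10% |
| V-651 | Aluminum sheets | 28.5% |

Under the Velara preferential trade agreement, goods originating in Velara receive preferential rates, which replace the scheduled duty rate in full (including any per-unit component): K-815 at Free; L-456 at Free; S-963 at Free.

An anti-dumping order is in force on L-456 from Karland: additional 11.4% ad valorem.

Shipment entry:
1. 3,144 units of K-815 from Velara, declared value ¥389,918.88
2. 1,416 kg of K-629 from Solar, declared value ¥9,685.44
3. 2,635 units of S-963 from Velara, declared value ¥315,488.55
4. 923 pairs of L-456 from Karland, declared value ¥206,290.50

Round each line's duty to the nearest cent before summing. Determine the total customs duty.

¥29,484.96

Line 1 (K-815, Velara, 3,144 units, ¥389,918.88):
Base rate for K-815 is ¥4.21/unit.
Origin Velara qualifies under the Eriune–Velara agreement and K-815 is covered: preferential rate Free applies instead.
Duty = ¥389,918.88 × 0% = ¥0.00.
Line 2 (K-629, Solar, 1,416 kg, ¥9,685.44):
Base rate for K-629 is 27.5%.
Duty = ¥9,685.44 × 27.5% = ¥2,663.50.
Line 3 (S-963, Velara, 2,635 units, ¥315,488.55):
Base rate for S-963 is 0.5% + ¥0.70/unit.
Origin Velara qualifies under the Eriune–Velara agreement and S-963 is covered: preferential rate Free applies instead.
Duty = ¥315,488.55 × 0% = ¥0.00.
Line 4 (L-456, Karland, 923 pairs, ¥206,290.50):
Base rate for L-456 is ¥3.58/pair.
L-456 has an FTA preferential rate, but origin Karland is not Velara; base rate stands.
Additional duty on L-456 from Karland: +11.4% ad valorem. Applied ad valorem rate = 11.4%.
Duty = ¥206,290.50 × 11.4% + 923 × ¥3.58 = ¥26,821.46.
Total = ¥0.00 + ¥2,663.50 + ¥0.00 + ¥26,821.46 = ¥29,484.96.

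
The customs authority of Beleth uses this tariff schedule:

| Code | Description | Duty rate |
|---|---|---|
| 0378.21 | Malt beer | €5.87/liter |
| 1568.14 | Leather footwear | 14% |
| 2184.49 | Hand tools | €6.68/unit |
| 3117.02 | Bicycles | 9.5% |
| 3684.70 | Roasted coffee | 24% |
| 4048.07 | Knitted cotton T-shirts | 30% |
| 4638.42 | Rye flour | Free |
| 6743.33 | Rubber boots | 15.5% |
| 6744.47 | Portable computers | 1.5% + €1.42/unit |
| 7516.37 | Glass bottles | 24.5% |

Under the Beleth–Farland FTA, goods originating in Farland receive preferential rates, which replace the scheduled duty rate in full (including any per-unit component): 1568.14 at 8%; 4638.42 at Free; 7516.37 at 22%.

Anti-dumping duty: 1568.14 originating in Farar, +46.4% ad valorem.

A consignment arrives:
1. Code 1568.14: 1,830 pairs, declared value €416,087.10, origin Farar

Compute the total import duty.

Line 1 (1568.14, Farar, 1,830 pairs, €416,087.10):
Base rate for 1568.14 is 14%.
1568.14 has an FTA preferential rate, but origin Farar is not Farland; base rate stands.
Additional duty on 1568.14 from Farar: +46.4%. Applied ad valorem rate: 14% + 46.4% = 60.4%.
Duty = €416,087.10 × 60.4% = €251,316.61.

€251,316.61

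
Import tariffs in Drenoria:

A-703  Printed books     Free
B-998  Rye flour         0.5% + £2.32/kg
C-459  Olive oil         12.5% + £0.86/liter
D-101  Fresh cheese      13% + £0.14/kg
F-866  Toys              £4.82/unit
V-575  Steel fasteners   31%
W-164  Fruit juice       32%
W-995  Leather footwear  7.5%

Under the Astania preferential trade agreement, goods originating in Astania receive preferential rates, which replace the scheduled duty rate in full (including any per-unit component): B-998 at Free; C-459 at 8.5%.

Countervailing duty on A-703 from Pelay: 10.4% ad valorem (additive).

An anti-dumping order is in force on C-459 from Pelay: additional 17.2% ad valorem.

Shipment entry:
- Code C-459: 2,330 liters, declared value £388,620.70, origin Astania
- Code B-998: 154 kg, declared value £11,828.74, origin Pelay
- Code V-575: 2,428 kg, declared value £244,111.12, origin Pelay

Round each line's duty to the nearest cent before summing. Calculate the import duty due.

Line 1 (C-459, Astania, 2,330 liters, £388,620.70):
Base rate for C-459 is 12.5% + £0.86/liter.
Origin Astania qualifies under the Drenoria–Astania agreement and C-459 is covered: preferential rate 8.5% applies instead.
The additional-duty order on C-459 targets Pelay, not Astania; it does not apply.
Duty = £388,620.70 × 8.5% = £33,032.76.
Line 2 (B-998, Pelay, 154 kg, £11,828.74):
Base rate for B-998 is 0.5% + £2.32/kg.
B-998 has an FTA preferential rate, but origin Pelay is not Astania; base rate stands.
Duty = £11,828.74 × 0.5% + 154 × £2.32 = £416.42.
Line 3 (V-575, Pelay, 2,428 kg, £244,111.12):
Base rate for V-575 is 31%.
Duty = £244,111.12 × 31% = £75,674.45.
Total = £33,032.76 + £416.42 + £75,674.45 = £109,123.63.

£109,123.63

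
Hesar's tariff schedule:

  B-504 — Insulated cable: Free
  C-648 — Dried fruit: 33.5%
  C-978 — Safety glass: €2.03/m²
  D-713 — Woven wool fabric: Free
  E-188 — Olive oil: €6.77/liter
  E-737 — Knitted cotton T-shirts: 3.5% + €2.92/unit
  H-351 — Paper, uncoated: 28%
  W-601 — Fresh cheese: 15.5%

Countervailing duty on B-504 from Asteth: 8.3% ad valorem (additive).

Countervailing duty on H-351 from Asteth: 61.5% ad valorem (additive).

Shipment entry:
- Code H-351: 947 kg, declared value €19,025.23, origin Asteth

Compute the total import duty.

€17,027.58

Line 1 (H-351, Asteth, 947 kg, €19,025.23):
Base rate for H-351 is 28%.
Additional duty on H-351 from Asteth: +61.5%. Applied ad valorem rate: 28% + 61.5% = 89.5%.
Duty = €19,025.23 × 89.5% = €17,027.58.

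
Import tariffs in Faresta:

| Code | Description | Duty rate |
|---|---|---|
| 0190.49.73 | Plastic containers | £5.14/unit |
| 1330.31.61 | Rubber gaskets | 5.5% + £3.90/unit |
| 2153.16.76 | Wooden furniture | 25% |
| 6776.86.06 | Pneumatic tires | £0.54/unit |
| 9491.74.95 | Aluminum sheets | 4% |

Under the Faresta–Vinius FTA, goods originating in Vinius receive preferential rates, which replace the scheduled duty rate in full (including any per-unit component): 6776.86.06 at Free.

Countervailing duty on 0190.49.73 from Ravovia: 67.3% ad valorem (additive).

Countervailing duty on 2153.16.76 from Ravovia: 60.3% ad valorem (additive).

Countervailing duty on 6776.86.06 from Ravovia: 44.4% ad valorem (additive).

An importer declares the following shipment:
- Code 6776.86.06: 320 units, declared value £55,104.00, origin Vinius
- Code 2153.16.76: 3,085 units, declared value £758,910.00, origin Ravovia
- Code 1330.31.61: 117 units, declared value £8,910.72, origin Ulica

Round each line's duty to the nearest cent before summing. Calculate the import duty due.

Line 1 (6776.86.06, Vinius, 320 units, £55,104.00):
Base rate for 6776.86.06 is £0.54/unit.
Origin Vinius qualifies under the Faresta–Vinius agreement and 6776.86.06 is covered: preferential rate Free applies instead.
The additional-duty order on 6776.86.06 targets Ravovia, not Vinius; it does not apply.
Duty = £55,104.00 × 0% = £0.00.
Line 2 (2153.16.76, Ravovia, 3,085 units, £758,910.00):
Base rate for 2153.16.76 is 25%.
Additional duty on 2153.16.76 from Ravovia: +60.3%. Applied ad valorem rate: 25% + 60.3% = 85.3%.
Duty = £758,910.00 × 85.3% = £647,350.23.
Line 3 (1330.31.61, Ulica, 117 units, £8,910.72):
Base rate for 1330.31.61 is 5.5% + £3.90/unit.
Duty = £8,910.72 × 5.5% + 117 × £3.90 = £946.39.
Total = £0.00 + £647,350.23 + £946.39 = £648,296.62.

£648,296.62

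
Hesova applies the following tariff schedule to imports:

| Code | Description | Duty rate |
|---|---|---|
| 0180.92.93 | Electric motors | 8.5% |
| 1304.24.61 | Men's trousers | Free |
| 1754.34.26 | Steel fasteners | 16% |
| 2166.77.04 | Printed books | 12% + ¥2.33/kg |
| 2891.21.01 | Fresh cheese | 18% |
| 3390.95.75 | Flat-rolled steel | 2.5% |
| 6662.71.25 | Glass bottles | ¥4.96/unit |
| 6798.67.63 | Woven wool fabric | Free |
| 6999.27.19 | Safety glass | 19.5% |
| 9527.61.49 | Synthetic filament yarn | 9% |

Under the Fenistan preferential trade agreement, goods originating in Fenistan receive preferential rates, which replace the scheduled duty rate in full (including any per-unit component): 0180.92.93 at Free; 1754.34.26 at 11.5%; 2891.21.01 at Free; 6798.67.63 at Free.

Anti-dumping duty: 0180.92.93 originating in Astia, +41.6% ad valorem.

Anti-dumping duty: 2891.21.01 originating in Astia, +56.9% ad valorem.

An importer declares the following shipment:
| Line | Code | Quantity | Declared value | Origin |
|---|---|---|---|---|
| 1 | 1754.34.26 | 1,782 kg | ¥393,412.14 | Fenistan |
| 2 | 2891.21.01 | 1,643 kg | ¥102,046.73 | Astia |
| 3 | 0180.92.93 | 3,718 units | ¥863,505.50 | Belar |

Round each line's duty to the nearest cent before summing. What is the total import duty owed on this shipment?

¥195,073.37

Line 1 (1754.34.26, Fenistan, 1,782 kg, ¥393,412.14):
Base rate for 1754.34.26 is 16%.
Origin Fenistan qualifies under the Hesova–Fenistan agreement and 1754.34.26 is covered: preferential rate 11.5% applies instead.
Duty = ¥393,412.14 × 11.5% = ¥45,242.40.
Line 2 (2891.21.01, Astia, 1,643 kg, ¥102,046.73):
Base rate for 2891.21.01 is 18%.
2891.21.01 has an FTA preferential rate, but origin Astia is not Fenistan; base rate stands.
Additional duty on 2891.21.01 from Astia: +56.9%. Applied ad valorem rate: 18% + 56.9% = 74.9%.
Duty = ¥102,046.73 × 74.9% = ¥76,433.00.
Line 3 (0180.92.93, Belar, 3,718 units, ¥863,505.50):
Base rate for 0180.92.93 is 8.5%.
0180.92.93 has an FTA preferential rate, but origin Belar is not Fenistan; base rate stands.
The additional-duty order on 0180.92.93 targets Astia, not Belar; it does not apply.
Duty = ¥863,505.50 × 8.5% = ¥73,397.97.
Total = ¥45,242.40 + ¥76,433.00 + ¥73,397.97 = ¥195,073.37.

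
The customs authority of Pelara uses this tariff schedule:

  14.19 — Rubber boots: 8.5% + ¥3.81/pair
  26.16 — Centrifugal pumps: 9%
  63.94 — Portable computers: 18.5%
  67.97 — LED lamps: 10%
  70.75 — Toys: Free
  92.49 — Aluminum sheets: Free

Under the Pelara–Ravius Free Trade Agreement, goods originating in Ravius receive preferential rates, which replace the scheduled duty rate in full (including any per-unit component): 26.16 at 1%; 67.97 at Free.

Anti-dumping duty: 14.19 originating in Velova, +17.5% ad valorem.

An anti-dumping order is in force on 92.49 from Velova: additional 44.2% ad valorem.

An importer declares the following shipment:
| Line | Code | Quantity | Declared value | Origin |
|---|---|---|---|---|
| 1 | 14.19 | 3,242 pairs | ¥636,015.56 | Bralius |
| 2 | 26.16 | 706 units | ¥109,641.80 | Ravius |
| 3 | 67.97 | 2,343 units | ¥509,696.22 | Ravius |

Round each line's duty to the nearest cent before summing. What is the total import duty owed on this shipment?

¥67,509.76

Line 1 (14.19, Bralius, 3,242 pairs, ¥636,015.56):
Base rate for 14.19 is 8.5% + ¥3.81/pair.
The additional-duty order on 14.19 targets Velova, not Bralius; it does not apply.
Duty = ¥636,015.56 × 8.5% + 3,242 × ¥3.81 = ¥66,413.34.
Line 2 (26.16, Ravius, 706 units, ¥109,641.80):
Base rate for 26.16 is 9%.
Origin Ravius qualifies under the Pelara–Ravius agreement and 26.16 is covered: preferential rate 1% applies instead.
Duty = ¥109,641.80 × 1% = ¥1,096.42.
Line 3 (67.97, Ravius, 2,343 units, ¥509,696.22):
Base rate for 67.97 is 10%.
Origin Ravius qualifies under the Pelara–Ravius agreement and 67.97 is covered: preferential rate Free applies instead.
Duty = ¥509,696.22 × 0% = ¥0.00.
Total = ¥66,413.34 + ¥1,096.42 + ¥0.00 = ¥67,509.76.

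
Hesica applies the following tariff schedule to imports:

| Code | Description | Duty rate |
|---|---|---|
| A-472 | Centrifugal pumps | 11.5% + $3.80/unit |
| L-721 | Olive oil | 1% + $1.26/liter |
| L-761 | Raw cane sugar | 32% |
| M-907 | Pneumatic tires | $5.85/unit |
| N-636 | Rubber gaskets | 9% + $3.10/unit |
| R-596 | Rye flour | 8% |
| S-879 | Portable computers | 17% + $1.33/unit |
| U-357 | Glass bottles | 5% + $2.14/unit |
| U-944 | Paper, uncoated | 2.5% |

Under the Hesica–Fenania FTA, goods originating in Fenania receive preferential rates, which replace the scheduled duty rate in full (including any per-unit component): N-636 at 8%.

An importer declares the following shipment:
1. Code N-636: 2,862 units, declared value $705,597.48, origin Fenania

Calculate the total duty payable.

Line 1 (N-636, Fenania, 2,862 units, $705,597.48):
Base rate for N-636 is 9% + $3.10/unit.
Origin Fenania qualifies under the Hesica–Fenania agreement and N-636 is covered: preferential rate 8% applies instead.
Duty = $705,597.48 × 8% = $56,447.80.

$56,447.80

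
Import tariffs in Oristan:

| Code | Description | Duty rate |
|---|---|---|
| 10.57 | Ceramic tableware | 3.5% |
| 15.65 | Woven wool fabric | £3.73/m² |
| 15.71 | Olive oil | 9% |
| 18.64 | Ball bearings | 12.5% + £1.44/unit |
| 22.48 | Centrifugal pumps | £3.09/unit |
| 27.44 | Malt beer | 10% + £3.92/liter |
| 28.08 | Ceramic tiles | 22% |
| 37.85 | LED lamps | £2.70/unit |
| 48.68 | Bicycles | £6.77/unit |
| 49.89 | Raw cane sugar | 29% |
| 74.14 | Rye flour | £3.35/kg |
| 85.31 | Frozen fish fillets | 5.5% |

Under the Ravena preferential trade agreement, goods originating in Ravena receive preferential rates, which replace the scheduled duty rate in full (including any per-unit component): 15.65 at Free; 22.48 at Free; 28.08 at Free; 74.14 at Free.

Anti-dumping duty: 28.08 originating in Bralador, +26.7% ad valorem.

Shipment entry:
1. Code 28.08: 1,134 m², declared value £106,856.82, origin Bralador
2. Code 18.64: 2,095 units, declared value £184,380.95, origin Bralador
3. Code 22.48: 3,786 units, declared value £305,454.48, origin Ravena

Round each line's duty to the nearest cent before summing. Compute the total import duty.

£78,103.69

Line 1 (28.08, Bralador, 1,134 m², £106,856.82):
Base rate for 28.08 is 22%.
28.08 has an FTA preferential rate, but origin Bralador is not Ravena; base rate stands.
Additional duty on 28.08 from Bralador: +26.7%. Applied ad valorem rate: 22% + 26.7% = 48.7%.
Duty = £106,856.82 × 48.7% = £52,039.27.
Line 2 (18.64, Bralador, 2,095 units, £184,380.95):
Base rate for 18.64 is 12.5% + £1.44/unit.
Duty = £184,380.95 × 12.5% + 2,095 × £1.44 = £26,064.42.
Line 3 (22.48, Ravena, 3,786 units, £305,454.48):
Base rate for 22.48 is £3.09/unit.
Origin Ravena qualifies under the Oristan–Ravena agreement and 22.48 is covered: preferential rate Free applies instead.
Duty = £305,454.48 × 0% = £0.00.
Total = £52,039.27 + £26,064.42 + £0.00 = £78,103.69.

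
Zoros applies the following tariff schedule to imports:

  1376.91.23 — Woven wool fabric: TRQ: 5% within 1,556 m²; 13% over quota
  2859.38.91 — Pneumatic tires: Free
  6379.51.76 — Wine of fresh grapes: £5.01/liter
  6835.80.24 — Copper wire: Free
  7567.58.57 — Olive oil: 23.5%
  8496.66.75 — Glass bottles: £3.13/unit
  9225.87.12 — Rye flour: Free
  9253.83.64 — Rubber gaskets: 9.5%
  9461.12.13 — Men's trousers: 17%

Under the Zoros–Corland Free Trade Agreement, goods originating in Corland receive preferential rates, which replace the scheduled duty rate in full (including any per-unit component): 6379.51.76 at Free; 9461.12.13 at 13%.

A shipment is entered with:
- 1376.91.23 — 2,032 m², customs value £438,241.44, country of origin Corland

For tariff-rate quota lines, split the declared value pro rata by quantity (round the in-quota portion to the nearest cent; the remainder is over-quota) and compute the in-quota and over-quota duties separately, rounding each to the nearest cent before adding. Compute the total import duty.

£30,124.79

Line 1 (1376.91.23, Corland, 2,032 m², £438,241.44):
Code 1376.91.23 is under a tariff-rate quota (threshold 1,556 m²). In-quota: 1,556 m² at 5%; over-quota: 476 m² at 13%.
Pro-rata value split: in-quota = £438,241.44 × 1,556/2,032 = £335,582.52; over-quota = £438,241.44 − £335,582.52 = £102,658.92.
In-quota duty = £335,582.52 × 5% = £16,779.13. Over-quota duty = £102,658.92 × 13% = £13,345.66.
Line duty = £16,779.13 + £13,345.66 = £30,124.79.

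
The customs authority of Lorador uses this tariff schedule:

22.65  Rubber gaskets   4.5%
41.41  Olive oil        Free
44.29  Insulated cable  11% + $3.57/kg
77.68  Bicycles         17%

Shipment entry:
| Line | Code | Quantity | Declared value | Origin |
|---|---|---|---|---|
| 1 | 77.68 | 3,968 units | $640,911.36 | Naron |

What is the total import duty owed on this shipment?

$108,954.93

Line 1 (77.68, Naron, 3,968 units, $640,911.36):
Base rate for 77.68 is 17%.
Duty = $640,911.36 × 17% = $108,954.93.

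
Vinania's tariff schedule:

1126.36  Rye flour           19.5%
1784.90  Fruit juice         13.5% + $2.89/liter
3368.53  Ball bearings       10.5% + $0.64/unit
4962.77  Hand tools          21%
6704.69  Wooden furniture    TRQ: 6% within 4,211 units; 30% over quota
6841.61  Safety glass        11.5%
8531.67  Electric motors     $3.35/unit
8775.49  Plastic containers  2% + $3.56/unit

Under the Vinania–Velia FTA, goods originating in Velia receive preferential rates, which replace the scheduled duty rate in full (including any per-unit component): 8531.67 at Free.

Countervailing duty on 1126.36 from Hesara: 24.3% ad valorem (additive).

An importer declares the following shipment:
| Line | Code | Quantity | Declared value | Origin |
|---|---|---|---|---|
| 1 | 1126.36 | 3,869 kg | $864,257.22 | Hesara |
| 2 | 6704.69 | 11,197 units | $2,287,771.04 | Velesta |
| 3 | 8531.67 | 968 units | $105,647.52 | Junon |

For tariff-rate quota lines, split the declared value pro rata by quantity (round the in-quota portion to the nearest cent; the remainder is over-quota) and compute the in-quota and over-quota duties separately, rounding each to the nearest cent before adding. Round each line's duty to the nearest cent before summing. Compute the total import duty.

Line 1 (1126.36, Hesara, 3,869 kg, $864,257.22):
Base rate for 1126.36 is 19.5%.
Additional duty on 1126.36 from Hesara: +24.3%. Applied ad valorem rate: 19.5% + 24.3% = 43.8%.
Duty = $864,257.22 × 43.8% = $378,544.66.
Line 2 (6704.69, Velesta, 11,197 units, $2,287,771.04):
Code 6704.69 is under a tariff-rate quota (threshold 4,211 units). In-quota: 4,211 units at 6%; over-quota: 6,986 units at 30%.
Pro-rata value split: in-quota = $2,287,771.04 × 4,211/11,197 = $860,391.52; over-quota = $2,287,771.04 − $860,391.52 = $1,427,379.52.
In-quota duty = $860,391.52 × 6% = $51,623.49. Over-quota duty = $1,427,379.52 × 30% = $428,213.86.
Line duty = $51,623.49 + $428,213.86 = $479,837.35.
Line 3 (8531.67, Junon, 968 units, $105,647.52):
Base rate for 8531.67 is $3.35/unit.
8531.67 has an FTA preferential rate, but origin Junon is not Velia; base rate stands.
Duty = 968 × $3.35 = $3,242.80.
Total = $378,544.66 + $479,837.35 + $3,242.80 = $861,624.81.

$861,624.81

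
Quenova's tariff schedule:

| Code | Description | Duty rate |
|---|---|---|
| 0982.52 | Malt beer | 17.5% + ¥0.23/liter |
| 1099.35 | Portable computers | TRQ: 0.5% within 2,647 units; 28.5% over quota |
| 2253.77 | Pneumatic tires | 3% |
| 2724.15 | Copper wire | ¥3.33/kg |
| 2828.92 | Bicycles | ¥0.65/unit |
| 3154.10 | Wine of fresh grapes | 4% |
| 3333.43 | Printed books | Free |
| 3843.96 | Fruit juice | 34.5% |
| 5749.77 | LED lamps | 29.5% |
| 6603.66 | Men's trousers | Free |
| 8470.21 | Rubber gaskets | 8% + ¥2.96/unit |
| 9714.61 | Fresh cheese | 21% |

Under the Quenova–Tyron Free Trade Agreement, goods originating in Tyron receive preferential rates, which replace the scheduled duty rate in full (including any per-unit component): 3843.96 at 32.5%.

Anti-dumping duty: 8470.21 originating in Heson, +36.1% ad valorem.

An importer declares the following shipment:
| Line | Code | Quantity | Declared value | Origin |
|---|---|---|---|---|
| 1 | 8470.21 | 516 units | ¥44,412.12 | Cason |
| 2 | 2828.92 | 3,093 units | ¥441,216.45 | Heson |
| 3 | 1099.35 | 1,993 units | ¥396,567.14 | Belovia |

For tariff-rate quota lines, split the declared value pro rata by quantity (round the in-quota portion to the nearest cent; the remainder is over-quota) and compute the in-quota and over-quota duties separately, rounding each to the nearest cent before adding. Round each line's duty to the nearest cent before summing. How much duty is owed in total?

Line 1 (8470.21, Cason, 516 units, ¥44,412.12):
Base rate for 8470.21 is 8% + ¥2.96/unit.
The additional-duty order on 8470.21 targets Heson, not Cason; it does not apply.
Duty = ¥44,412.12 × 8% + 516 × ¥2.96 = ¥5,080.33.
Line 2 (2828.92, Heson, 3,093 units, ¥441,216.45):
Base rate for 2828.92 is ¥0.65/unit.
Duty = 3,093 × ¥0.65 = ¥2,010.45.
Line 3 (1099.35, Belovia, 1,993 units, ¥396,567.14):
Code 1099.35 is under a tariff-rate quota (threshold 2,647 units). Quantity 1,993 units is within the quota, so the in-quota rate 0.5% applies to the full value.
Duty = ¥396,567.14 × 0.5% = ¥1,982.84.
Total = ¥5,080.33 + ¥2,010.45 + ¥1,982.84 = ¥9,073.62.

¥9,073.62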